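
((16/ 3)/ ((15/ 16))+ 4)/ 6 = 218/ 135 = 1.61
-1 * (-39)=39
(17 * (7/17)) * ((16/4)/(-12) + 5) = 98/3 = 32.67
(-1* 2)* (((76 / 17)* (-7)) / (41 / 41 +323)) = 266 / 1377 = 0.19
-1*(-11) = 11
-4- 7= -11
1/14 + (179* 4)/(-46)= -4989/322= -15.49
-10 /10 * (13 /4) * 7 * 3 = -273 /4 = -68.25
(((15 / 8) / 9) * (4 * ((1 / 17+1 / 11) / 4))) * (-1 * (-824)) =14420 / 561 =25.70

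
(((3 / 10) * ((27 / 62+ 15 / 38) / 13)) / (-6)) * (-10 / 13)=489 / 199082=0.00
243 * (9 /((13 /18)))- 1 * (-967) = 51937 /13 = 3995.15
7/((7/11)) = 11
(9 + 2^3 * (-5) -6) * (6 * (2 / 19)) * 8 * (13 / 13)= -186.95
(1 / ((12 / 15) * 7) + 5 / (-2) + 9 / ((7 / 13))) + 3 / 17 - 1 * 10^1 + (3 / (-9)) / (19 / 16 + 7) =847159 / 187068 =4.53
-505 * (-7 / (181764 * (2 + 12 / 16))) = 3535 / 499851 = 0.01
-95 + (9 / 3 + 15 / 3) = -87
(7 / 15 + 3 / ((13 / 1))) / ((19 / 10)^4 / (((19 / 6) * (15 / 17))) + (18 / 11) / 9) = 7480000 / 51972687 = 0.14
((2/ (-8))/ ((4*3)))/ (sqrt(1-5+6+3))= -sqrt(5)/ 240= -0.01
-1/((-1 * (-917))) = -1/917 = -0.00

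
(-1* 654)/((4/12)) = -1962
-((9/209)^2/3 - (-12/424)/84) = -123817/129645208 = -0.00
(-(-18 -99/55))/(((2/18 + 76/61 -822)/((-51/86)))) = 2771901/193729190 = 0.01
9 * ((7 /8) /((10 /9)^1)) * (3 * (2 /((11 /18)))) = 15309 /220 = 69.59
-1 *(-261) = 261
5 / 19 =0.26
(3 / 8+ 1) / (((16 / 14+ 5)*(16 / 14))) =539 / 2752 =0.20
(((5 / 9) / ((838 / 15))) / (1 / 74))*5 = 4625 / 1257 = 3.68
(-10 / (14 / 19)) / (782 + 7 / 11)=-1045 / 60263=-0.02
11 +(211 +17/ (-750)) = 166483/ 750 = 221.98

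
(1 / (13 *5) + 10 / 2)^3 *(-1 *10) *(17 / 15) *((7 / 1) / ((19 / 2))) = -16491484576 / 15653625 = -1053.52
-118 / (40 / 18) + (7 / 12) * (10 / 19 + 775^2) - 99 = 399242581 / 1140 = 350212.79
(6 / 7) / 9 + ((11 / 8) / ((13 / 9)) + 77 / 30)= 39463 / 10920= 3.61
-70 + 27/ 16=-68.31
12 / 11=1.09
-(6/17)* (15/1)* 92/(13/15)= -561.99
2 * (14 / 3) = 28 / 3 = 9.33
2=2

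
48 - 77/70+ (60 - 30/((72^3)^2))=12410561691623/116095057920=106.90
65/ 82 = 0.79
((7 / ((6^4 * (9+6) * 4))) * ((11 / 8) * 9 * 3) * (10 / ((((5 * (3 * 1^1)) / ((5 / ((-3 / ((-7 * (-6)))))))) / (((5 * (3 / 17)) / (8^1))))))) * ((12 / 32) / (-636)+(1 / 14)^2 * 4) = -0.00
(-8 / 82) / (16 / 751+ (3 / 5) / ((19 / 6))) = -142690 / 308279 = -0.46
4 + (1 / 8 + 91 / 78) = 127 / 24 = 5.29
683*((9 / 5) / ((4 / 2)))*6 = 18441 / 5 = 3688.20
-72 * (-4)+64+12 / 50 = 8806 / 25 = 352.24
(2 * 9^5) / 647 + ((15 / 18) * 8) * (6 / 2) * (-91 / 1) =-1059442 / 647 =-1637.47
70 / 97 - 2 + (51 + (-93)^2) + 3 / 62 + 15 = 52404613 / 6014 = 8713.77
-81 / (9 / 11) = -99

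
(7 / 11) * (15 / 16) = 0.60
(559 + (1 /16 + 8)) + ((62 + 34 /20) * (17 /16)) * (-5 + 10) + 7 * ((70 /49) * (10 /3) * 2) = 93325 /96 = 972.14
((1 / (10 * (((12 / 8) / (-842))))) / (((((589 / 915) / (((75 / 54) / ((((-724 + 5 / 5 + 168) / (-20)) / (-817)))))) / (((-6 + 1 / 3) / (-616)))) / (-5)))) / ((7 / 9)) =-2346601375 / 11128194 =-210.87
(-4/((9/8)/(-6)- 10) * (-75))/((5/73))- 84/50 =-1758846/4075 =-431.62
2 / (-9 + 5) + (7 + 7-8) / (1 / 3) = 35 / 2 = 17.50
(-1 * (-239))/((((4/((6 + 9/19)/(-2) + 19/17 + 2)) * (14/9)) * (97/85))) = -118305/29488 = -4.01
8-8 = 0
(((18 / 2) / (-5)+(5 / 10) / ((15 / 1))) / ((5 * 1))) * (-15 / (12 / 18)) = 159 / 20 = 7.95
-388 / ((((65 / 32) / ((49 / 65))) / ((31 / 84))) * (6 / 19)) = -6398896 / 38025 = -168.28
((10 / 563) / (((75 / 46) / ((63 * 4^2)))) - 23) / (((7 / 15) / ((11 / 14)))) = -1116489 / 55174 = -20.24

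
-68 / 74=-34 / 37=-0.92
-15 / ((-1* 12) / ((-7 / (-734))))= 35 / 2936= 0.01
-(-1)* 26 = 26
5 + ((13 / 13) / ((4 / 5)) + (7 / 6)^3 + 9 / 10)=9437 / 1080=8.74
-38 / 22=-19 / 11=-1.73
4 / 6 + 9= 9.67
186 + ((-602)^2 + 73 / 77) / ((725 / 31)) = 875444061 / 55825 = 15681.94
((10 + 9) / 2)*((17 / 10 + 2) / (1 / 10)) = 703 / 2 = 351.50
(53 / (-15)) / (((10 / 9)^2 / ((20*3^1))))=-171.72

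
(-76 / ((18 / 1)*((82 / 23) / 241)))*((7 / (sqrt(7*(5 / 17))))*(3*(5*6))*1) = -210634*sqrt(595) / 41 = -125315.01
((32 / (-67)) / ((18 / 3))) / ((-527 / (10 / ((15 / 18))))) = 64 / 35309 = 0.00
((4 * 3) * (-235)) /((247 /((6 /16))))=-2115 /494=-4.28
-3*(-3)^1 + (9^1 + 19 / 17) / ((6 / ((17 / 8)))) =151 / 12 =12.58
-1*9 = -9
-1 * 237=-237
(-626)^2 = 391876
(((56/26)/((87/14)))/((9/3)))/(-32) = -49/13572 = -0.00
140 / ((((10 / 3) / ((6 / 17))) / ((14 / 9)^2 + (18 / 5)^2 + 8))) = 1325632 / 3825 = 346.57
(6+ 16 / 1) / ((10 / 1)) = 11 / 5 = 2.20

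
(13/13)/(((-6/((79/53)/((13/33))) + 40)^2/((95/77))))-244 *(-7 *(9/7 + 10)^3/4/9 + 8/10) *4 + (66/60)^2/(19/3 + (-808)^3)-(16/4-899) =1326517330702341921681763898/4860698061358081433925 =272906.75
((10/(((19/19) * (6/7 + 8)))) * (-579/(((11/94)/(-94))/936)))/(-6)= -81916716.25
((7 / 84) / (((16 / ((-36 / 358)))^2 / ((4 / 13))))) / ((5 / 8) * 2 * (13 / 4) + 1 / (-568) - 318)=-1917 / 594200985820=-0.00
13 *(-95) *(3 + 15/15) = -4940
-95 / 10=-19 / 2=-9.50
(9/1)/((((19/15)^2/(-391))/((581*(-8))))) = 3680170200/361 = 10194377.29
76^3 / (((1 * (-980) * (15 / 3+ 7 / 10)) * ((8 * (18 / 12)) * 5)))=-2888 / 2205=-1.31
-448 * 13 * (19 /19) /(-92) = 1456 /23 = 63.30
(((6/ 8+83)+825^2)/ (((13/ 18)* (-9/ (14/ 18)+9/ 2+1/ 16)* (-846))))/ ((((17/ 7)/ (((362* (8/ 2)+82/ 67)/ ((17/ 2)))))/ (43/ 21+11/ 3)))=118443061107840/ 1857434501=63767.02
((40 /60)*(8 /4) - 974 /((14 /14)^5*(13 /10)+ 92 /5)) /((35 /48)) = -454912 /6895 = -65.98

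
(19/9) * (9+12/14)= 437/21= 20.81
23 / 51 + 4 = 227 / 51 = 4.45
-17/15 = -1.13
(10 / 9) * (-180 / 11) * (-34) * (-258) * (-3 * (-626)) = -3294763200 / 11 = -299523927.27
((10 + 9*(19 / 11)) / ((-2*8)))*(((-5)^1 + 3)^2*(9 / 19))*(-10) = 12645 / 418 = 30.25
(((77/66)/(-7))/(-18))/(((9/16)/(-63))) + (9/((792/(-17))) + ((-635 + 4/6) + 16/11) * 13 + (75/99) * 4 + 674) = -17942659/2376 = -7551.62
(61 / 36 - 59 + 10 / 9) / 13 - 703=-331027 / 468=-707.32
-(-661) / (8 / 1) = 661 / 8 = 82.62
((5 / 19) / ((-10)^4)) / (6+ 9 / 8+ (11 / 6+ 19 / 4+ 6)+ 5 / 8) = 3 / 2318000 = 0.00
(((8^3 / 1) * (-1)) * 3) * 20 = -30720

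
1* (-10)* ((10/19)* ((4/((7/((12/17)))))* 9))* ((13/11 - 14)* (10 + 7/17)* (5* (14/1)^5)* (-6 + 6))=0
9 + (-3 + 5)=11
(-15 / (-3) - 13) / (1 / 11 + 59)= -44 / 325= -0.14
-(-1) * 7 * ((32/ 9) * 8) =1792/ 9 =199.11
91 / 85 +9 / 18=267 / 170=1.57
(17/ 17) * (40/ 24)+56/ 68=127/ 51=2.49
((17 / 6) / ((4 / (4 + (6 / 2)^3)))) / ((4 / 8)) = 43.92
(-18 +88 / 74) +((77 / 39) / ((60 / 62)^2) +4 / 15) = -18747991 / 1298700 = -14.44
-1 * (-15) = 15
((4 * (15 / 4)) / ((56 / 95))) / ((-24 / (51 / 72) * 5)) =-1615 / 10752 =-0.15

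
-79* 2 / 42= -79 / 21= -3.76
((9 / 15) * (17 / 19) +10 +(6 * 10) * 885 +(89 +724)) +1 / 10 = 10245491 / 190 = 53923.64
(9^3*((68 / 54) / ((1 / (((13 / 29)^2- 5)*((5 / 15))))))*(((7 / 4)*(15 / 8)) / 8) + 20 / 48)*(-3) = 48595115 / 26912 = 1805.70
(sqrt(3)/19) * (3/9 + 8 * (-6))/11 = -13 * sqrt(3)/57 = -0.40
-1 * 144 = -144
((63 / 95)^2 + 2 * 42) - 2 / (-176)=67071097 / 794200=84.45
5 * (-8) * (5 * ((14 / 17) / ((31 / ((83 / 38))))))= -11.60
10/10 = 1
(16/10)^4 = 4096/625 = 6.55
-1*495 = -495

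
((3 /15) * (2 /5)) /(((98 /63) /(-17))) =-153 /175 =-0.87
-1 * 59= -59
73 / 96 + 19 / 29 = 3941 / 2784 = 1.42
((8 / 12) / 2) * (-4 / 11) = -4 / 33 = -0.12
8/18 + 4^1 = 40/9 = 4.44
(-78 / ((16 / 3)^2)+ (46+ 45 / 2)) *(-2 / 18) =-8417 / 1152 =-7.31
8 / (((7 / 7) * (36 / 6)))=4 / 3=1.33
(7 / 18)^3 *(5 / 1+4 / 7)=637 / 1944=0.33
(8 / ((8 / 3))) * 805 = 2415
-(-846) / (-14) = -423 / 7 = -60.43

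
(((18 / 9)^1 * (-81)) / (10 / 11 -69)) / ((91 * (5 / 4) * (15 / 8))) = 19008 / 1703975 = 0.01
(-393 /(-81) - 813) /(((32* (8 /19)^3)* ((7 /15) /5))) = -935396125 /258048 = -3624.89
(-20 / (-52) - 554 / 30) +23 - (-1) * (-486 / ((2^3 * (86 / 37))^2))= 162098383 / 46151040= 3.51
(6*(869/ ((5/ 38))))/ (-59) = -198132/ 295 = -671.63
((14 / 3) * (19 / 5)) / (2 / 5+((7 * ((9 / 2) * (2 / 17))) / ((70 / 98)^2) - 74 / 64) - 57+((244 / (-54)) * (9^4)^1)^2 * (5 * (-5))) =-723520 / 896463024380103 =-0.00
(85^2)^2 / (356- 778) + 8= -52197249 / 422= -123690.16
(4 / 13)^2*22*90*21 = 665280 / 169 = 3936.57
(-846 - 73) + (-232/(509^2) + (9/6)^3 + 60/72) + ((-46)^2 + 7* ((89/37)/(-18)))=828417874639/690191784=1200.27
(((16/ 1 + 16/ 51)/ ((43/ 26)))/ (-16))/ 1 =-0.62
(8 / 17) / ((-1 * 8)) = -1 / 17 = -0.06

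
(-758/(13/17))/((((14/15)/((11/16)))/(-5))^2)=-13445.80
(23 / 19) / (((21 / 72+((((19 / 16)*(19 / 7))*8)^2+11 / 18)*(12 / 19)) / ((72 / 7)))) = 92736 / 3132751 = 0.03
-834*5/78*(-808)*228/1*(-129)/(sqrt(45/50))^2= -18351780800/13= -1411675446.15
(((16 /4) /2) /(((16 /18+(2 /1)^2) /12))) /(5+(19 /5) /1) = 135 /242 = 0.56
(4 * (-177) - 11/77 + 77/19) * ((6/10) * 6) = -1685592/665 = -2534.72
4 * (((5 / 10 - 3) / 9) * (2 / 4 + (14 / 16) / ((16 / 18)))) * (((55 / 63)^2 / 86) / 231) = -130625 / 2064388032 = -0.00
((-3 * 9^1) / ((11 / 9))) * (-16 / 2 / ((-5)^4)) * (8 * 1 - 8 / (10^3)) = 1942056 / 859375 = 2.26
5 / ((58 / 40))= 100 / 29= 3.45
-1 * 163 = -163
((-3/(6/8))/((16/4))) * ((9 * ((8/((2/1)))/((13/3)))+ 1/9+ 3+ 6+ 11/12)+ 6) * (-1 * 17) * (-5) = -968065/468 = -2068.51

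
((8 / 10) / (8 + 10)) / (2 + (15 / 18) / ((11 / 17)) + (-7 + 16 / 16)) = -44 / 2685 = -0.02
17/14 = 1.21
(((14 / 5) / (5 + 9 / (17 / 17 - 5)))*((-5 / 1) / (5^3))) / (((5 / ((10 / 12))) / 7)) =-196 / 4125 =-0.05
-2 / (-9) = 2 / 9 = 0.22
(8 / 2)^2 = 16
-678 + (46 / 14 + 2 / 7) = -4721 / 7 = -674.43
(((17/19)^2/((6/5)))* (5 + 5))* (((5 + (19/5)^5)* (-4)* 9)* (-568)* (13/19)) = 63807350575488/857375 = 74421753.11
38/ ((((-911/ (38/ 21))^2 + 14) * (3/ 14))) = 109744/ 156863733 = 0.00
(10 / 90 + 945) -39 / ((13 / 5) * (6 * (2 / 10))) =16787 / 18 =932.61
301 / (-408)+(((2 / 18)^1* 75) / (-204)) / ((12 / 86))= -473 / 459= -1.03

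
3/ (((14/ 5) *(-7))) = -15/ 98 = -0.15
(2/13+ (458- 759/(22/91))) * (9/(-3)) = 209145/26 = 8044.04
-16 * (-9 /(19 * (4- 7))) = -48 /19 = -2.53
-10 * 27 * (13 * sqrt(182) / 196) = -1755 * sqrt(182) / 98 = -241.59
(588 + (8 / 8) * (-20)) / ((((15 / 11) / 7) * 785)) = 43736 / 11775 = 3.71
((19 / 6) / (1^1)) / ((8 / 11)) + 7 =545 / 48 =11.35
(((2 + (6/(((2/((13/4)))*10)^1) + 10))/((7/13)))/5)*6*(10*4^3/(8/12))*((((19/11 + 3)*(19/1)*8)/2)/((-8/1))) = -479954592/385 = -1246635.30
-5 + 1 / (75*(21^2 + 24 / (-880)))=-3638003 / 727605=-5.00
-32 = -32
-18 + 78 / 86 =-735 / 43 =-17.09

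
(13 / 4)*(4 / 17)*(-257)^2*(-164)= -140816468 / 17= -8283321.65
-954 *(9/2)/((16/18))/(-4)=38637/32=1207.41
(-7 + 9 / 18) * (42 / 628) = -273 / 628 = -0.43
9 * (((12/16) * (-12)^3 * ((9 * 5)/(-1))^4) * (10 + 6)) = -765275040000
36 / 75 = 12 / 25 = 0.48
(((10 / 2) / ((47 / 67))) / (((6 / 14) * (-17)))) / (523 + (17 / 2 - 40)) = -0.00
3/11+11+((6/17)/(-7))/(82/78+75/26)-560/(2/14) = -1570778016/401863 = -3908.74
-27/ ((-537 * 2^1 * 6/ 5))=15/ 716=0.02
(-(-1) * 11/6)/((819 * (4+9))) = 11/63882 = 0.00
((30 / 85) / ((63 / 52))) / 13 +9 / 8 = 1.15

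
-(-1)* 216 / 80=27 / 10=2.70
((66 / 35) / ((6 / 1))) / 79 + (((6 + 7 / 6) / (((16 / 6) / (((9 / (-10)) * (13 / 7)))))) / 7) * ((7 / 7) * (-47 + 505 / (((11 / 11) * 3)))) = -77.86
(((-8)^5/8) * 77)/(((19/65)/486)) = -9963233280/19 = -524380698.95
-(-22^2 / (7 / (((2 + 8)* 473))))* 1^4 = 2289320 / 7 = 327045.71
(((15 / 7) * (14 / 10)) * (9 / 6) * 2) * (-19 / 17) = -10.06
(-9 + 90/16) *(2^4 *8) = -432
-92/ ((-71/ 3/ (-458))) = -126408/ 71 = -1780.39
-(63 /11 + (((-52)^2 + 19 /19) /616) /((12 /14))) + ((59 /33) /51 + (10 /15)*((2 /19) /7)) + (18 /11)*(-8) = -85582447 /3581424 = -23.90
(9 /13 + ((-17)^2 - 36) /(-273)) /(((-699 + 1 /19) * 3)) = 38 /339885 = 0.00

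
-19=-19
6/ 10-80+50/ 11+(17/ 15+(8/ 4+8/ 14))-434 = -583448/ 1155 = -505.15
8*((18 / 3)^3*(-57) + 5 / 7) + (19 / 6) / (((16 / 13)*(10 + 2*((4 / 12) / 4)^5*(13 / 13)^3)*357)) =-14581994804680 / 148055159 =-98490.28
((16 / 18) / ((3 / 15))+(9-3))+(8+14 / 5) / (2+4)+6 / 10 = 578 / 45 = 12.84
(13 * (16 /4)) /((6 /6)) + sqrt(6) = sqrt(6) + 52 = 54.45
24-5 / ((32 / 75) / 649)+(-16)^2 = -234415 / 32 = -7325.47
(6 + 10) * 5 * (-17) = -1360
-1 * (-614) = 614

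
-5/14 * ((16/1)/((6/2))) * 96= -1280/7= -182.86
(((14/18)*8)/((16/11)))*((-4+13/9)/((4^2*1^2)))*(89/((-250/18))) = 157619/36000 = 4.38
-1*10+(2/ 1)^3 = -2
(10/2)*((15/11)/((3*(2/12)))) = 150/11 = 13.64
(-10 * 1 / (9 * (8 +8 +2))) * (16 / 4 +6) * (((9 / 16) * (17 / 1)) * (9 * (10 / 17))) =-125 / 4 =-31.25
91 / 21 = 13 / 3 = 4.33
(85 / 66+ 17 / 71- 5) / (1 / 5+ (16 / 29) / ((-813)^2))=-17.36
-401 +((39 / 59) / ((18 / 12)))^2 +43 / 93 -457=-277550363 / 323733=-857.34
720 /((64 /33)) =1485 /4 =371.25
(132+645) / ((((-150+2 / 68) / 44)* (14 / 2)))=-166056 / 5099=-32.57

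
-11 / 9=-1.22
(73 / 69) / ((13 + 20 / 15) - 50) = -0.03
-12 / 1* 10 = -120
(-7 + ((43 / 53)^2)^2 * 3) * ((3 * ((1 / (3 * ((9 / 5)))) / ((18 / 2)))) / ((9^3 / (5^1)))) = -1124424100 / 465925012569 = -0.00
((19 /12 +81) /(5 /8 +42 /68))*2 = 67388 /507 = 132.92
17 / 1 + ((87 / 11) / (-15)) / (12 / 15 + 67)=63364 / 3729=16.99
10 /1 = 10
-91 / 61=-1.49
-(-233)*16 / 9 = 3728 / 9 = 414.22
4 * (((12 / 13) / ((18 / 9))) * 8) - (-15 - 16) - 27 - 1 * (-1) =257 / 13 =19.77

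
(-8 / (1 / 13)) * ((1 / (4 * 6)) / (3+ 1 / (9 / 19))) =-39 / 46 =-0.85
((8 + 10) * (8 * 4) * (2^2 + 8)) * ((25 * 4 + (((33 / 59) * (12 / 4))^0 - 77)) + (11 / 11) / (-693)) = 12772608 / 77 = 165878.03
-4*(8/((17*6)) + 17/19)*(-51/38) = 1886/361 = 5.22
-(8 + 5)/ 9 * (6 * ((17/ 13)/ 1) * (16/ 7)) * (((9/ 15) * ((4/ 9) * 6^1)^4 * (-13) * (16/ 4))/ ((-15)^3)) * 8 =-926941184/ 9568125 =-96.88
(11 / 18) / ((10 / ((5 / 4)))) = 11 / 144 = 0.08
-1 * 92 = -92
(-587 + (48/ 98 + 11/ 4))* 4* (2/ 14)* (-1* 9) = 1029753/ 343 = 3002.20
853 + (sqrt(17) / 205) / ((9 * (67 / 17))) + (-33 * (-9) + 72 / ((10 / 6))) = 17 * sqrt(17) / 123615 + 5966 / 5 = 1193.20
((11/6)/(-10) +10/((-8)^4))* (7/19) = -38899/583680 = -0.07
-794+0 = -794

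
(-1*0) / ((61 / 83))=0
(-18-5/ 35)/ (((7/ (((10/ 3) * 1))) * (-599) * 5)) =254/ 88053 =0.00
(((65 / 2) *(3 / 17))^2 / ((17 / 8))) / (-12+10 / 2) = -76050 / 34391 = -2.21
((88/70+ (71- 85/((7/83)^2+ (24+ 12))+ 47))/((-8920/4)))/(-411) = 1014878447/7957180563150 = 0.00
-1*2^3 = -8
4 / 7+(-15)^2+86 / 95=150607 / 665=226.48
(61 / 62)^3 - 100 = -23605819 / 238328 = -99.05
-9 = -9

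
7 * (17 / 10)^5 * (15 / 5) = 29816997 / 100000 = 298.17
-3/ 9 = -1/ 3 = -0.33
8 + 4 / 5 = 44 / 5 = 8.80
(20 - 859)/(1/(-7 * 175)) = 1027775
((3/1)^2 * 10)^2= 8100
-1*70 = -70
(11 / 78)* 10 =55 / 39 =1.41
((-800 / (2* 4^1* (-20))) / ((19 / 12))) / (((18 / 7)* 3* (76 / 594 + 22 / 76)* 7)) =660 / 4711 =0.14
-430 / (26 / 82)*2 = -35260 / 13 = -2712.31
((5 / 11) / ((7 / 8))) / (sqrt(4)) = 0.26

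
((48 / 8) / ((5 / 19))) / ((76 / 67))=201 / 10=20.10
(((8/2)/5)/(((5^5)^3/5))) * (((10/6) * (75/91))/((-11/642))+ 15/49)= -447684/42767333984375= -0.00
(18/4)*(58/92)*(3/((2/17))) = 72.34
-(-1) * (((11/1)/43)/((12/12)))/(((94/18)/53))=2.60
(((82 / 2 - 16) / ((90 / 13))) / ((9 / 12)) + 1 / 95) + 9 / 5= 16994 / 2565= 6.63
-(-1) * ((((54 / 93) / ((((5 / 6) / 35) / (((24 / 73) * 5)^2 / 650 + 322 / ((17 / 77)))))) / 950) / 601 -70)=-728918779562498 / 10422400780025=-69.94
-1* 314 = -314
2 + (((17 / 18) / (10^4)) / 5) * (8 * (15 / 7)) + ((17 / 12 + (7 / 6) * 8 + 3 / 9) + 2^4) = 127241 / 4375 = 29.08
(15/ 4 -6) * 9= -81/ 4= -20.25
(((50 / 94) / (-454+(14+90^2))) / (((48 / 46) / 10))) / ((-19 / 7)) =-4025 / 16416912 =-0.00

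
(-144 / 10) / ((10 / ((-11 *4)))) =1584 / 25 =63.36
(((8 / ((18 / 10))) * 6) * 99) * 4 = 10560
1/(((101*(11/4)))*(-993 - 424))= -4/1574287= -0.00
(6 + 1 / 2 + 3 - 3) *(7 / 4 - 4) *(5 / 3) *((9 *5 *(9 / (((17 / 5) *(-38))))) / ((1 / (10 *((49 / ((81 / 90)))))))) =53746875 / 1292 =41599.75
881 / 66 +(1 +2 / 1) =1079 / 66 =16.35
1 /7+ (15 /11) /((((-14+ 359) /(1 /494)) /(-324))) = 61357 /437437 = 0.14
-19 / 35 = -0.54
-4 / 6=-2 / 3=-0.67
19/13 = 1.46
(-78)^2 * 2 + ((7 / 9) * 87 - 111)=36374 / 3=12124.67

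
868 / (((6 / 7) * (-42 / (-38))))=8246 / 9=916.22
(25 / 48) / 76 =25 / 3648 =0.01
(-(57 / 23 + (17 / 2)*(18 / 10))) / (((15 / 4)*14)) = -1363 / 4025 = -0.34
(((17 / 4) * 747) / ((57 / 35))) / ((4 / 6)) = 444465 / 152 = 2924.11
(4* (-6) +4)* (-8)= 160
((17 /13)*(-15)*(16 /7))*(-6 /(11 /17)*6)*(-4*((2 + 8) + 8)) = -179781120 /1001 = -179601.52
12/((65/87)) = 1044/65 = 16.06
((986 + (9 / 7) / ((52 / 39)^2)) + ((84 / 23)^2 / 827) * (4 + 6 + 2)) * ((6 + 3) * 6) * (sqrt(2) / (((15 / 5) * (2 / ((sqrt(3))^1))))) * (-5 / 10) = -10878.49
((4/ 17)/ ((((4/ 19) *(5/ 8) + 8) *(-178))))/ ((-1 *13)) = 76/ 6077721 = 0.00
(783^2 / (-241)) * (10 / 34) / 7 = -3065445 / 28679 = -106.89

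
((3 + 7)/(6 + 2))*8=10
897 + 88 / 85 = 76333 / 85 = 898.04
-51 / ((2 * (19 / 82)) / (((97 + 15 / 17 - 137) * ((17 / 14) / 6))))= 3485 / 4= 871.25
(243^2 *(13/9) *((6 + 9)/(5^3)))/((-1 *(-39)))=6561/25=262.44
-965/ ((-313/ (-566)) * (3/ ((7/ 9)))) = -452.41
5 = 5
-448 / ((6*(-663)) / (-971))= -217504 / 1989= -109.35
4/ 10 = 2/ 5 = 0.40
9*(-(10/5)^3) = -72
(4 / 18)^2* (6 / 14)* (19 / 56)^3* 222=253783 / 1382976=0.18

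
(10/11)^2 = 100/121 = 0.83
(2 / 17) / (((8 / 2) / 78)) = 39 / 17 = 2.29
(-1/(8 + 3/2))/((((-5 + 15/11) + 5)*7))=-22/1995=-0.01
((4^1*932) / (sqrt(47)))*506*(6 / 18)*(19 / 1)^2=33110324.62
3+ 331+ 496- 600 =230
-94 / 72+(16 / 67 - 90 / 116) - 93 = -6634051 / 69948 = -94.84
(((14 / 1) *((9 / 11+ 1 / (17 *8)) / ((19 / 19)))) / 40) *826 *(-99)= -6426693 / 272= -23627.55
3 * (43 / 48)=43 / 16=2.69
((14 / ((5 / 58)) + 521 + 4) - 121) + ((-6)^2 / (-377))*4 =1066944 / 1885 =566.02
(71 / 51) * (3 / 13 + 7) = 6674 / 663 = 10.07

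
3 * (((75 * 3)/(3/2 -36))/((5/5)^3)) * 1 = -450/23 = -19.57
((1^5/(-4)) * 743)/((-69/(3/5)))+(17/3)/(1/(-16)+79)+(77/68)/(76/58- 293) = 19175351063/11392727310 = 1.68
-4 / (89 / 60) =-240 / 89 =-2.70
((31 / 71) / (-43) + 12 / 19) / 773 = 36047 / 44839411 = 0.00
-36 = -36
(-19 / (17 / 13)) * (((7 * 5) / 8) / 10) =-1729 / 272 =-6.36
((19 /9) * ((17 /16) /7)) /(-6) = -0.05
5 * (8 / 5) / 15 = 8 / 15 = 0.53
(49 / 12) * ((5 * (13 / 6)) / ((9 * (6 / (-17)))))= -54145 / 3888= -13.93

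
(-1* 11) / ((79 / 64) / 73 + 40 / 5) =-4672 / 3405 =-1.37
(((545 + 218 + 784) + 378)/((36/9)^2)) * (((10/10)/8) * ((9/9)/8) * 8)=1925/128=15.04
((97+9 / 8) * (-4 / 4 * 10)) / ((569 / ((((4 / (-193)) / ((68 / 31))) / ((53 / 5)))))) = 608375 / 395780468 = 0.00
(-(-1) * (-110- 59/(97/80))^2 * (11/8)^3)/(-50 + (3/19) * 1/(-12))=-499146063075/381478496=-1308.45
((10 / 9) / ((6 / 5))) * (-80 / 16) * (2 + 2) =-500 / 27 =-18.52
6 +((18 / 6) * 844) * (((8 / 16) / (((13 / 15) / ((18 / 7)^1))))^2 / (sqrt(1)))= 46195386 / 8281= 5578.48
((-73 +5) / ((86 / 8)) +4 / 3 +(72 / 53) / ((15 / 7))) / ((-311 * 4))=37247 / 10631535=0.00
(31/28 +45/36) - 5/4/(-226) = 14951/6328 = 2.36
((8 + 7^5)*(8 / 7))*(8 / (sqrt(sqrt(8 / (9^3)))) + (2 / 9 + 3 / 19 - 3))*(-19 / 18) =-1703920*2^(1 / 4)*sqrt(3) / 7 + 1434880 / 27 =-448238.93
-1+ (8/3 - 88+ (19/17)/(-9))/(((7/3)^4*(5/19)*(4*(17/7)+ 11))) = -258532/169099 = -1.53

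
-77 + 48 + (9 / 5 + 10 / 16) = -1063 / 40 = -26.58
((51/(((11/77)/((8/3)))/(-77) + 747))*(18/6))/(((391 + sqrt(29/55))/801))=1894047627780/4514008843331 -88074756*sqrt(1595)/4514008843331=0.42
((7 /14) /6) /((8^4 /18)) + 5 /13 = 40999 /106496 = 0.38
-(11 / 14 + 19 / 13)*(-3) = 1227 / 182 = 6.74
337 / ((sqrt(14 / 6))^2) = 1011 / 7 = 144.43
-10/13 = -0.77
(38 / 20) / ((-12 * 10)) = -19 / 1200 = -0.02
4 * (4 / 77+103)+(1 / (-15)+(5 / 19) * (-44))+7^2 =9865642 / 21945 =449.56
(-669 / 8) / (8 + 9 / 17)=-11373 / 1160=-9.80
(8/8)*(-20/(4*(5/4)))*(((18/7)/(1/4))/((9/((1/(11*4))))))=-8/77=-0.10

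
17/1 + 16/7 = 135/7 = 19.29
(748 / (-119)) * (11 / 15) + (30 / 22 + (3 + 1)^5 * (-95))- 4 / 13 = -1460712557 / 15015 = -97283.55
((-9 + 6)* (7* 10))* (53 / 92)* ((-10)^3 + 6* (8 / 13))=36038940 / 299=120531.57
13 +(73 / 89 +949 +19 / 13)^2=1211410403126 / 1338649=904949.99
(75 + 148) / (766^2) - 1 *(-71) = 41659899 / 586756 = 71.00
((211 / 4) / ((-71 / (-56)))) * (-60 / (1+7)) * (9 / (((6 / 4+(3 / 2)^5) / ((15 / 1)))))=-4632.38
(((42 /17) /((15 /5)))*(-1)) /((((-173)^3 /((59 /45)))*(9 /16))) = 13216 /35648581545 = 0.00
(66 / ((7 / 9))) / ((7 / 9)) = 5346 / 49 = 109.10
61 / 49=1.24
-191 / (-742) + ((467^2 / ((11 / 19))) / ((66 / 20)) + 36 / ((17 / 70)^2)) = 8933180778217 / 77840994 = 114761.91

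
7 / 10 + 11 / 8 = 83 / 40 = 2.08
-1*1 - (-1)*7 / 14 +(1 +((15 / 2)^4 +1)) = 3165.56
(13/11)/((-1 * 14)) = -13/154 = -0.08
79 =79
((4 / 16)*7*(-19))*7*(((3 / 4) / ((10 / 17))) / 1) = -47481 / 160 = -296.76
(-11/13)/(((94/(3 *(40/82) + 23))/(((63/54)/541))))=-77231/162631092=-0.00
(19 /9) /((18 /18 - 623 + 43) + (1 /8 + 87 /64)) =-0.00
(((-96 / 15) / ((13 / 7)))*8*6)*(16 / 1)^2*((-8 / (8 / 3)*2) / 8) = 2064384 / 65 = 31759.75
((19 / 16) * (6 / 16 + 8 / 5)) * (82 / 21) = 61541 / 6720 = 9.16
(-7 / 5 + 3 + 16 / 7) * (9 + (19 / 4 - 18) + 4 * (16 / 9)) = 3502 / 315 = 11.12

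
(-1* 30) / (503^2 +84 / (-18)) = -90 / 759013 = -0.00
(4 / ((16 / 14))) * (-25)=-175 / 2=-87.50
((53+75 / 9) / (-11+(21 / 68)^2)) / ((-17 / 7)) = 350336 / 151269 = 2.32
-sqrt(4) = -2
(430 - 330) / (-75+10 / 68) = -680 / 509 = -1.34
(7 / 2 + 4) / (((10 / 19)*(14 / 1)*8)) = 57 / 448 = 0.13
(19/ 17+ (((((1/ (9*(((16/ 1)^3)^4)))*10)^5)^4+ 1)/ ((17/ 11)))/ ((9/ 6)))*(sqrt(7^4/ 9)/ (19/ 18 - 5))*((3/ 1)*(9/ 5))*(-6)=218695218879252078034122283436821637618859367072057709529201995655079683797960131853738601957494893613869858387438806511367321487068065062099395446457386567279339274731697150659028765593199996473769534453143419280136816659742970736880577920730087936608631951557827541647564154950340157926912812465702631723/ 1052321349586101057671581322130385952388779082413920125441103715008408434130882532456691624977660478645981511275831680728256157032233809372135515051275811537461858296581570704787449729354205518973946136692851031694704919248821426496067854792048247890640672352864039034991954797724535125935341145339985920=207.82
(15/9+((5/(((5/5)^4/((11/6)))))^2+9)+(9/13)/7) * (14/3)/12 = 310543/8424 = 36.86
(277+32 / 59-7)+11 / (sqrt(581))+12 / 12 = 11*sqrt(581) / 581+16021 / 59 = 272.00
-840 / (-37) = 840 / 37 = 22.70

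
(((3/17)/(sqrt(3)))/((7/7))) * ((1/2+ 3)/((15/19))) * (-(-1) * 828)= 18354 * sqrt(3)/85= 374.00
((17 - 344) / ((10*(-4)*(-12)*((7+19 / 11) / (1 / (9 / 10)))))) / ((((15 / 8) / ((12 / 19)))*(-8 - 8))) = 1199 / 656640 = 0.00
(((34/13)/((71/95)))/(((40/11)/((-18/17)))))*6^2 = -33858/923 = -36.68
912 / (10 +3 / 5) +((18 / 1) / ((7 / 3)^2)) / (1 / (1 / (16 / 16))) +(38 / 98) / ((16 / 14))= 1863257 / 20776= 89.68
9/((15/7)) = 21/5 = 4.20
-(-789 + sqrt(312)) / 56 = 789 / 56- sqrt(78) / 28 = 13.77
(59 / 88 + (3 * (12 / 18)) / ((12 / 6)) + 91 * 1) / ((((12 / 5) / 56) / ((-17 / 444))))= -4852225 / 58608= -82.79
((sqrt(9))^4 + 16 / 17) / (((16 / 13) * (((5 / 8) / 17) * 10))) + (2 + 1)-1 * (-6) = 19009 / 100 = 190.09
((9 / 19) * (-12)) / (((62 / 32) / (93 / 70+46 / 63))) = -124512 / 20615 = -6.04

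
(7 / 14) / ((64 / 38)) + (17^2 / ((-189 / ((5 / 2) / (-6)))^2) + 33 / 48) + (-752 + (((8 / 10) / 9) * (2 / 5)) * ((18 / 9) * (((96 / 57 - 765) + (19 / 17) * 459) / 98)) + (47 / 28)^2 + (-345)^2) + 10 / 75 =1155950141702317 / 9773265600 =118276.76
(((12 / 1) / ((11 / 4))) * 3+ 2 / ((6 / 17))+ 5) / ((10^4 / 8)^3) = 98 / 8056640625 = 0.00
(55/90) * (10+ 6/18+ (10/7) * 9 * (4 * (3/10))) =5951/378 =15.74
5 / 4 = 1.25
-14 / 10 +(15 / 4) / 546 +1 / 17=-82567 / 61880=-1.33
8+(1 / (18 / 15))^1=53 / 6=8.83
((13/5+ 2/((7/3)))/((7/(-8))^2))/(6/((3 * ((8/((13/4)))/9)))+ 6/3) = 123904/255535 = 0.48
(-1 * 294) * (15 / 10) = -441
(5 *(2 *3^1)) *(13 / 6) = 65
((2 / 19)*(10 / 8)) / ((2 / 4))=5 / 19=0.26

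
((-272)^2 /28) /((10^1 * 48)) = 578 /105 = 5.50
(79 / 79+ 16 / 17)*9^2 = 2673 / 17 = 157.24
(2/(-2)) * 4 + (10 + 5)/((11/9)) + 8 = 179/11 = 16.27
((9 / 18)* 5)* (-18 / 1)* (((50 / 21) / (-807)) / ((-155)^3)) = -2 / 56096453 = -0.00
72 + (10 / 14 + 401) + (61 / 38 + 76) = 146651 / 266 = 551.32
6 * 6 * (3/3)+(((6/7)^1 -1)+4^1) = 39.86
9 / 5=1.80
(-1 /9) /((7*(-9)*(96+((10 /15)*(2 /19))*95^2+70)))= 1 /453222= 0.00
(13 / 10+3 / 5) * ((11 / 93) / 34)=209 / 31620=0.01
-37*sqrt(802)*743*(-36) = 989676*sqrt(802) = 28027232.92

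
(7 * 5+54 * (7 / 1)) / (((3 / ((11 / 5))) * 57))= 4543 / 855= 5.31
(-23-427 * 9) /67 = -3866 /67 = -57.70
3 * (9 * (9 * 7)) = 1701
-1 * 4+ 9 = 5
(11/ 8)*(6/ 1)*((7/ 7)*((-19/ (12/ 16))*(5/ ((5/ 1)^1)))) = -209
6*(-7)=-42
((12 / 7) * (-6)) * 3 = -30.86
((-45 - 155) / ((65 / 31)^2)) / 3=-7688 / 507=-15.16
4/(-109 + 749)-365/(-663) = 59063/106080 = 0.56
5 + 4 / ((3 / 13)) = 67 / 3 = 22.33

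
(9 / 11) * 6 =54 / 11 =4.91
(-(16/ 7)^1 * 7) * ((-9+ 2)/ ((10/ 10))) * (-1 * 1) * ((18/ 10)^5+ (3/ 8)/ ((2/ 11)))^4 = -8440969311317799500600727/ 390625000000000000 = -21608881.44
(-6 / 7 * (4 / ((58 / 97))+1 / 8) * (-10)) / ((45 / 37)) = 19499 / 406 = 48.03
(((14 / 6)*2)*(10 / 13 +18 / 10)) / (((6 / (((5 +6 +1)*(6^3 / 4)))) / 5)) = 84168 / 13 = 6474.46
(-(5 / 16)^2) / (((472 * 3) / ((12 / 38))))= -25 / 1147904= -0.00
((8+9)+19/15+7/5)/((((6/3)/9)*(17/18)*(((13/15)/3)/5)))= 358425/221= 1621.83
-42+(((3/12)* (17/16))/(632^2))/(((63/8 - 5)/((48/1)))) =-192921741/4593376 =-42.00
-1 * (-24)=24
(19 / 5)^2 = 361 / 25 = 14.44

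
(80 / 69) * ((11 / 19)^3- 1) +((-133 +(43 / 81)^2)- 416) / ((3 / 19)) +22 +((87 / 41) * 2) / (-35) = -15391757763473824 / 4455863029485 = -3454.27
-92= -92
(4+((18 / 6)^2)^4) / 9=6565 / 9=729.44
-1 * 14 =-14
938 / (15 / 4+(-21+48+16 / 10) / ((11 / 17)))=2680 / 137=19.56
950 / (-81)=-950 / 81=-11.73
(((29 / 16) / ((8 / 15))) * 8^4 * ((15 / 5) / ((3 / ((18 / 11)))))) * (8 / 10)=200448 / 11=18222.55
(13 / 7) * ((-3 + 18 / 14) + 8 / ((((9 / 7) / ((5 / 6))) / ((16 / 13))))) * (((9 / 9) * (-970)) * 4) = -33632.53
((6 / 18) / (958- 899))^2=0.00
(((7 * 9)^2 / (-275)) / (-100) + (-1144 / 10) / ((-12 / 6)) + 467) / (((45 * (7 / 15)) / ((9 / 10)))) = 22.47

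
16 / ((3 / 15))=80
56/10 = 28/5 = 5.60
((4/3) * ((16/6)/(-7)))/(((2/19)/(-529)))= 160816/63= 2552.63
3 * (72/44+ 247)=8205/11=745.91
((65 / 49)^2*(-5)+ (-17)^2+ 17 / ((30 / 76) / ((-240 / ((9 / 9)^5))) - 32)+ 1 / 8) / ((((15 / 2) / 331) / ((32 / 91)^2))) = 8860668587019008 / 5802859863255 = 1526.95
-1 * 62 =-62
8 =8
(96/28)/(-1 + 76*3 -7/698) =5584/369691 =0.02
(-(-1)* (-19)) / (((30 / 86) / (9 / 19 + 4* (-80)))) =261053 / 15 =17403.53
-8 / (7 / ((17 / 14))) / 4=-17 / 49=-0.35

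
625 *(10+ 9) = 11875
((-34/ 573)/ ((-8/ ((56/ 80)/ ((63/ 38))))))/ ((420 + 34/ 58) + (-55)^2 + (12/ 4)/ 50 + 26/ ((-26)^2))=608855/ 669906222984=0.00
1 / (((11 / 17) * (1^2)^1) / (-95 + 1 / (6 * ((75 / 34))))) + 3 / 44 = -1451669 / 9900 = -146.63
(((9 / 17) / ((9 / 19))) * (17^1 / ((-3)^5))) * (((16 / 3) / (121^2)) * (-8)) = 0.00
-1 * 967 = -967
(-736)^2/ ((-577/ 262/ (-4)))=983877.66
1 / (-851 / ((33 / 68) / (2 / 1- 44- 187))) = 33 / 13251772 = 0.00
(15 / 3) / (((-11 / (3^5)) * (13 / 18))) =-152.94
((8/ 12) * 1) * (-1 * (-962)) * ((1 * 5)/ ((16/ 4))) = 2405/ 3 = 801.67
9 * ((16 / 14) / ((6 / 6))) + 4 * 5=212 / 7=30.29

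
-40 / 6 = -20 / 3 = -6.67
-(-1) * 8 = 8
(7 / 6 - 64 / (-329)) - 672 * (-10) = 13267967 / 1974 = 6721.36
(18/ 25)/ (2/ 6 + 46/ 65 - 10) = -702/ 8735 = -0.08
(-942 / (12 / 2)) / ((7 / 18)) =-2826 / 7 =-403.71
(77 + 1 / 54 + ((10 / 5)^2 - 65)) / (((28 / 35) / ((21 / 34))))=30275 / 2448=12.37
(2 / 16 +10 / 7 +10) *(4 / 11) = 647 / 154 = 4.20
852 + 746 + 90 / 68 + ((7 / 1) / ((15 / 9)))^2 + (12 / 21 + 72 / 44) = 105974763 / 65450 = 1619.17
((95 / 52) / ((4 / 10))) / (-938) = -475 / 97552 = -0.00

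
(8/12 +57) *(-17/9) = -2941/27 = -108.93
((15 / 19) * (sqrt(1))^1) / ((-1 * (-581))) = 15 / 11039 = 0.00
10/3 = 3.33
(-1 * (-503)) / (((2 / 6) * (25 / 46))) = 69414 / 25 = 2776.56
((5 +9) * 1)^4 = 38416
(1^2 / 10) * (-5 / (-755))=1 / 1510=0.00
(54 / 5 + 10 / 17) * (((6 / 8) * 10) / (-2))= -42.71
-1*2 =-2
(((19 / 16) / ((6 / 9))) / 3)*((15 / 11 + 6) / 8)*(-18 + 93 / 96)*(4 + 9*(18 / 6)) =-26001405 / 90112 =-288.55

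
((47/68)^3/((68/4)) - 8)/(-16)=42658929/85525504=0.50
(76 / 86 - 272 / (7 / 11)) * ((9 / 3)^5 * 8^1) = -249590160 / 301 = -829203.19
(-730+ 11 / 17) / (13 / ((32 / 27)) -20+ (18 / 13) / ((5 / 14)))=141.50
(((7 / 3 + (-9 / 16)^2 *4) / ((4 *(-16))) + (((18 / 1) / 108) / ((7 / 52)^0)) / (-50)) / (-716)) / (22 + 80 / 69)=0.00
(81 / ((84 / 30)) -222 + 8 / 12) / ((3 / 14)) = -8081 / 9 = -897.89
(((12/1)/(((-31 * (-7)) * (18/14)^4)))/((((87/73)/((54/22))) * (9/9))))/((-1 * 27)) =-100156/64881729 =-0.00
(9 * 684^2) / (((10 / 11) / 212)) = 4909680864 / 5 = 981936172.80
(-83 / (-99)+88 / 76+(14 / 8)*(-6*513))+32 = -5352.50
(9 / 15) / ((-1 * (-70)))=3 / 350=0.01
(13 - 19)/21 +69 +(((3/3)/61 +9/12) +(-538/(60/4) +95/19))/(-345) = 608129869/8838900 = 68.80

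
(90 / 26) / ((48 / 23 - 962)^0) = 45 / 13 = 3.46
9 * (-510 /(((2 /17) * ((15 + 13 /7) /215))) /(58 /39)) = -2289985425 /6844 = -334597.52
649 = 649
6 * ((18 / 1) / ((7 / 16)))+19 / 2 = 3589 / 14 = 256.36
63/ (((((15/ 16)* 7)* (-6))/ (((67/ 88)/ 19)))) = -67/ 1045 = -0.06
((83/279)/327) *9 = 83/10137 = 0.01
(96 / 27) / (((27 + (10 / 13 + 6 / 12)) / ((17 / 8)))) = 1768 / 6615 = 0.27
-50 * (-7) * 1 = 350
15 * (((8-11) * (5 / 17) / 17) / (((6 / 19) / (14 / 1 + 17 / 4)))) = -104025 / 2312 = -44.99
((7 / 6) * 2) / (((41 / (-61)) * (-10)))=427 / 1230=0.35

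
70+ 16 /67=4706 /67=70.24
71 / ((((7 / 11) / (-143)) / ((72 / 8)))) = -1005147 / 7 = -143592.43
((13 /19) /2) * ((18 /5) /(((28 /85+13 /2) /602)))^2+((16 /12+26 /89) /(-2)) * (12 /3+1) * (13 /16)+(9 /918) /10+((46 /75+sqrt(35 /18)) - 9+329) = sqrt(70) /6+3598057100411 /103489200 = 34768.86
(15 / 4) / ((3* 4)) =5 / 16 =0.31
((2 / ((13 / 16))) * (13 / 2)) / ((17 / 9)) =144 / 17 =8.47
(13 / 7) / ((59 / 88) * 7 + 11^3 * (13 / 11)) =1144 / 971859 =0.00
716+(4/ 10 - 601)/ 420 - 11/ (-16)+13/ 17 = 4868951/ 6800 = 716.02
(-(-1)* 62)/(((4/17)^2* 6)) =186.65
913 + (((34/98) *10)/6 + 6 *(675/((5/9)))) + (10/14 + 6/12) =2412209/294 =8204.79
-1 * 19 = -19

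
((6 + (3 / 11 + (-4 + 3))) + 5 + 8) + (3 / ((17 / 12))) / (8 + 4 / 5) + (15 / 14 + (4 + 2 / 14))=62119 / 2618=23.73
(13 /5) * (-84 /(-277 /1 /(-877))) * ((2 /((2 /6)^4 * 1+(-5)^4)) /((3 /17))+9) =-12859780752 /2062265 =-6235.76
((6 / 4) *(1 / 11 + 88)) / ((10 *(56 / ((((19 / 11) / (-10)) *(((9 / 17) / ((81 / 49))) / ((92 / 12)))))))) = -7581 / 4452800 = -0.00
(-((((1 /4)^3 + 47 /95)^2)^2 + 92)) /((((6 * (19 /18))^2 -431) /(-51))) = -57747737915598050379 /4807398816481280000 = -12.01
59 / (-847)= -59 / 847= -0.07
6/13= 0.46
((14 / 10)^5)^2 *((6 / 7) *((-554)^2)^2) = 22807236679460513952 / 9765625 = 2335461035976.76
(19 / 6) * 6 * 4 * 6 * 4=1824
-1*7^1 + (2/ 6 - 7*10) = -230/ 3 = -76.67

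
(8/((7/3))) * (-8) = -192/7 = -27.43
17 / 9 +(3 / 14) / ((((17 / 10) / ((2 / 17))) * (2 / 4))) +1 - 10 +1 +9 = 53138 / 18207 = 2.92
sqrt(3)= 1.73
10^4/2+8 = 5008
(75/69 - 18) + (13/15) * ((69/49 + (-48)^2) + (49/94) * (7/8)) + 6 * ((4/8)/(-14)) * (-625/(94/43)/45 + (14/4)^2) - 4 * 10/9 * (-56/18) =684441553601/343239120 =1994.07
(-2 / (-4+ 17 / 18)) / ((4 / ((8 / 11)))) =72 / 605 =0.12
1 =1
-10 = -10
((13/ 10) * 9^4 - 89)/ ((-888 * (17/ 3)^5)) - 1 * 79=-332026197523/ 4202776720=-79.00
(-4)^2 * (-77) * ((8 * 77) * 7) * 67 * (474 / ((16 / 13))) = -137077436496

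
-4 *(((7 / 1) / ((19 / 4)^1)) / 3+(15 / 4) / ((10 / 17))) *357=-372589 / 38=-9804.97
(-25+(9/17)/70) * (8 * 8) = -1599.52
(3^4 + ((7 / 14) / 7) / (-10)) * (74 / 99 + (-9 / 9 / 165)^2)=230759989 / 3811500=60.54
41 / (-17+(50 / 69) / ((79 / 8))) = -223491 / 92267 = -2.42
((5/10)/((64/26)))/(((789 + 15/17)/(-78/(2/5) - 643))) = -92599/429696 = -0.22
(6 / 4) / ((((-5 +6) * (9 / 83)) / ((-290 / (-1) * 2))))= 24070 / 3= 8023.33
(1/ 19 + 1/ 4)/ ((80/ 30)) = 69/ 608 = 0.11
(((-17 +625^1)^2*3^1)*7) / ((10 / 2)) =7762944 / 5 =1552588.80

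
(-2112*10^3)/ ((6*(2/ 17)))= -2992000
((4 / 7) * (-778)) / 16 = -389 / 14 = -27.79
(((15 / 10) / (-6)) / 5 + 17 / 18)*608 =24472 / 45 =543.82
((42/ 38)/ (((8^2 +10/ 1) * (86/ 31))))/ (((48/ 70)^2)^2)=325635625/ 13372342272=0.02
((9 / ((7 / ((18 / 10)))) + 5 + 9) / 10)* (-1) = -571 / 350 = -1.63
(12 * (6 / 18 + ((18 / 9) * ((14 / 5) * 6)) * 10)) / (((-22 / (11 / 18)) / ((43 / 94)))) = -43387 / 846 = -51.28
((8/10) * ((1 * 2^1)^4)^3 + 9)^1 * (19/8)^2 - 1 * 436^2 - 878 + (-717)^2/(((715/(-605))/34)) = -62243522063/4160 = -14962385.11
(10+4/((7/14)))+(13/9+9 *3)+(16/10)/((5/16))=11602/225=51.56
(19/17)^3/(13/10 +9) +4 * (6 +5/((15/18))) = 24358462/506039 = 48.14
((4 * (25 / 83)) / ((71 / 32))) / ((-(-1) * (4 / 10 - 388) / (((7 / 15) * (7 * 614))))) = -48137600 / 17130951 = -2.81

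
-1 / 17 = -0.06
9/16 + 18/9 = 41/16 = 2.56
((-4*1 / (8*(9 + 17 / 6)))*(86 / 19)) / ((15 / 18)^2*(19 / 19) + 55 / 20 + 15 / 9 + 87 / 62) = -143964 / 4903615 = -0.03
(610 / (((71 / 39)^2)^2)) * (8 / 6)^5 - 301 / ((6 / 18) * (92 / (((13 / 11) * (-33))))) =4326081069011 / 7013623956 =616.81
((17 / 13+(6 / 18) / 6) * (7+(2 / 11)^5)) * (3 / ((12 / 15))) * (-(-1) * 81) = 4413727935 / 1522664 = 2898.69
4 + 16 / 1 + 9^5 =59069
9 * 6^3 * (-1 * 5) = -9720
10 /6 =5 /3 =1.67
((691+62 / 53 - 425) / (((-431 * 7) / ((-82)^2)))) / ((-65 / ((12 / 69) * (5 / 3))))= 126949120 / 47810399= 2.66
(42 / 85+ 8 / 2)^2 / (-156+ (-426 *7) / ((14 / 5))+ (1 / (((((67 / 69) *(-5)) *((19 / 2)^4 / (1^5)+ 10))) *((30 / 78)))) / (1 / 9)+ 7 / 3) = -73598119197 / 4440818101978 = -0.02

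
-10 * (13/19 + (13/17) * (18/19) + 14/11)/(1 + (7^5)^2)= -9527/100363456325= -0.00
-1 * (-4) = 4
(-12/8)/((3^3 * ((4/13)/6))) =-13/12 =-1.08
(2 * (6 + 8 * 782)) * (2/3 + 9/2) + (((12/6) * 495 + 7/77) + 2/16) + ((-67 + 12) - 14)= 65628.55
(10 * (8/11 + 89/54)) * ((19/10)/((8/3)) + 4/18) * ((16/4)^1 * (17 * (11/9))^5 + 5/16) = 13897289142697462279/40406522112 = 343936780.90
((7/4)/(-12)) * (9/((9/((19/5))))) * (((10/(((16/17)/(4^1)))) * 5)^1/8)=-14.72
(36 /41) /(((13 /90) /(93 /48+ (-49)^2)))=15571035 /1066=14606.97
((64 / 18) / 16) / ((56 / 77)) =11 / 36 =0.31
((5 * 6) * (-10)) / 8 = -75 / 2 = -37.50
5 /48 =0.10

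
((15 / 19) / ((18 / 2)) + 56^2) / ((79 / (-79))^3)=-178757 / 57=-3136.09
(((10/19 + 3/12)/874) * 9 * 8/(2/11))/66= 177/33212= 0.01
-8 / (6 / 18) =-24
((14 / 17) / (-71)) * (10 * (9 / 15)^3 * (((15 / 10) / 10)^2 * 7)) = -11907 / 3017500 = -0.00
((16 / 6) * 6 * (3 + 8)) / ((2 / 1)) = 88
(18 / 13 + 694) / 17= 9040 / 221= 40.90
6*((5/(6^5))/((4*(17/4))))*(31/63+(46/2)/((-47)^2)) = 43705/383265918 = 0.00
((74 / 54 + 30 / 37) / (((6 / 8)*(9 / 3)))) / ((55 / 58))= 505528 / 494505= 1.02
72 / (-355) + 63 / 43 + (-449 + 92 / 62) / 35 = -38172896 / 3312505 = -11.52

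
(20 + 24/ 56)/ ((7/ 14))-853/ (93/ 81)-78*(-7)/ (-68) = -5239175/ 7378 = -710.11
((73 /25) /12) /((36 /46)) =1679 /5400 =0.31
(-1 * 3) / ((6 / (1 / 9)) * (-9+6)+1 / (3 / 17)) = 9 / 469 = 0.02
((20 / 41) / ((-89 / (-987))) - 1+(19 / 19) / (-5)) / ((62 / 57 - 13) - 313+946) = 2188971 / 322954745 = 0.01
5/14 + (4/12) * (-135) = -625/14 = -44.64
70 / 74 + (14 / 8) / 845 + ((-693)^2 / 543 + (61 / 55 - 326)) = 139559794281 / 248994460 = 560.49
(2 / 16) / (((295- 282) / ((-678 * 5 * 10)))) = -8475 / 26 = -325.96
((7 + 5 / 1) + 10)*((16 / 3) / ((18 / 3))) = 176 / 9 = 19.56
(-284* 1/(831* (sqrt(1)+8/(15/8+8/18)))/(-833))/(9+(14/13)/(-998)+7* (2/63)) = 461498154/46148199307777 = 0.00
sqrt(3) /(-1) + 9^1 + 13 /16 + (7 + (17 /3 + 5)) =1319 /48 -sqrt(3) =25.75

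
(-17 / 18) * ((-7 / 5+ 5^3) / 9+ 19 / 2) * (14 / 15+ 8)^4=-955082530916 / 6834375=-139746.87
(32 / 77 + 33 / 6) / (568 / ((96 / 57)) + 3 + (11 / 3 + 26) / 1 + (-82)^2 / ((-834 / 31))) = 0.05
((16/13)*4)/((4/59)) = 944/13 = 72.62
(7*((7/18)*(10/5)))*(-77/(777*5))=-539/4995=-0.11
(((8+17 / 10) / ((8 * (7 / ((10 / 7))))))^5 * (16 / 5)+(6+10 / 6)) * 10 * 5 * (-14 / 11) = -488.07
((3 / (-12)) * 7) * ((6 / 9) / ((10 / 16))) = -1.87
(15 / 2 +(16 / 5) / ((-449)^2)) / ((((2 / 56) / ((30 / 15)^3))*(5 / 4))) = 6773807936 / 5040025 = 1344.00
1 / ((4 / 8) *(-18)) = -0.11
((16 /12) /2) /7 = 2 /21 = 0.10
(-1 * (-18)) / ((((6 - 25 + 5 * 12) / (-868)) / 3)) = -46872 / 41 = -1143.22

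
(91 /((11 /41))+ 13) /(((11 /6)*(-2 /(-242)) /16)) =371904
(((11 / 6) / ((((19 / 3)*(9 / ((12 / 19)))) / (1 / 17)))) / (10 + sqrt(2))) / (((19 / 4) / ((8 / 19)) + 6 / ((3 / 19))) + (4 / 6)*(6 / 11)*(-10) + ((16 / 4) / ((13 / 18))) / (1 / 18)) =503360 / 599979269757-50336*sqrt(2) / 599979269757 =0.00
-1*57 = -57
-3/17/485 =-3/8245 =-0.00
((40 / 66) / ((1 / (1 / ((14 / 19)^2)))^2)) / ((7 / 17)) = 11077285 / 2218524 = 4.99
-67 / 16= -4.19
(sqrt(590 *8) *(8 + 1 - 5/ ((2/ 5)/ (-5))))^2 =24129820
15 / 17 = 0.88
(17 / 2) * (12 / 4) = 51 / 2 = 25.50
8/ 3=2.67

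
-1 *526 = -526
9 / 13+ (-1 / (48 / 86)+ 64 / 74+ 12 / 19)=87095 / 219336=0.40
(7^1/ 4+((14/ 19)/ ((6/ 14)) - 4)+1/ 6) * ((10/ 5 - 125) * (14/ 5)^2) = 166747/ 475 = 351.05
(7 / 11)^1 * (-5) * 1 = -35 / 11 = -3.18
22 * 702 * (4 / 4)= 15444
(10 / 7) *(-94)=-940 / 7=-134.29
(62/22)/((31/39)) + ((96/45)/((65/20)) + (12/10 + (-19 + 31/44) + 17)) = 3203/780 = 4.11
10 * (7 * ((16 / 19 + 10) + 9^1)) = 26390 / 19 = 1388.95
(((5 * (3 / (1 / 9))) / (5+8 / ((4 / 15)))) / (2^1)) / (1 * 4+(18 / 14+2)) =9 / 34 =0.26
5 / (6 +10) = 5 / 16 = 0.31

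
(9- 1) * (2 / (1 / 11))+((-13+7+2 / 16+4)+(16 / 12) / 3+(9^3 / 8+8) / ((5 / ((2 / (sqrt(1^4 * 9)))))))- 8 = 64723 / 360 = 179.79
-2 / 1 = -2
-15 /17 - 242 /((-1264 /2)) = -2683 /5372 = -0.50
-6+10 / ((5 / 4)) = 2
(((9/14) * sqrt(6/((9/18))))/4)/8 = 9 * sqrt(3)/224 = 0.07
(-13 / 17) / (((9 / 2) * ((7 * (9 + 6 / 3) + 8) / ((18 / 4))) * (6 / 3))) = -13 / 2890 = -0.00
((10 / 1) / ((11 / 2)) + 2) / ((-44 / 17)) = -357 / 242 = -1.48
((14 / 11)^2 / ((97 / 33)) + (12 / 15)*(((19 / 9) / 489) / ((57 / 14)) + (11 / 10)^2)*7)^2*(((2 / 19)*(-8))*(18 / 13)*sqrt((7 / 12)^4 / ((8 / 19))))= -32.88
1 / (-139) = -1 / 139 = -0.01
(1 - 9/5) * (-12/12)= 4/5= 0.80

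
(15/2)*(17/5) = 51/2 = 25.50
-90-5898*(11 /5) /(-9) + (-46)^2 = 52016 /15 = 3467.73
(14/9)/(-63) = -2/81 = -0.02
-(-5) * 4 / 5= 4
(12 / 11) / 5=12 / 55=0.22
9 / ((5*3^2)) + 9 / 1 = 46 / 5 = 9.20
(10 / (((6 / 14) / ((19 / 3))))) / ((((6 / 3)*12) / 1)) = 665 / 108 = 6.16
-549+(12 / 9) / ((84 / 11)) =-34576 / 63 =-548.83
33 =33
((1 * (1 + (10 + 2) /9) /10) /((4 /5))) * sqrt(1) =7 /24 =0.29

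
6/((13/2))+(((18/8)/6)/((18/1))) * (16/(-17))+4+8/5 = 21559/3315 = 6.50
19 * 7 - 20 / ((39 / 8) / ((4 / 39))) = 201653 / 1521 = 132.58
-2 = -2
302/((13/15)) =4530/13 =348.46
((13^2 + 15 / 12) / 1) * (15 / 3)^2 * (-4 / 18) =-5675 / 6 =-945.83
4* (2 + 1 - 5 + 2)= 0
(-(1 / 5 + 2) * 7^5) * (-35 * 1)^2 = -45294865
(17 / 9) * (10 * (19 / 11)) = 3230 / 99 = 32.63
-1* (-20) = 20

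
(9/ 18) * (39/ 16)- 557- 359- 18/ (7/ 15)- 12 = -216239/ 224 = -965.35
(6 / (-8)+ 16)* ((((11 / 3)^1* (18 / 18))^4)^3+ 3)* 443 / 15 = 21202448276880503 / 7971615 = 2659743135.72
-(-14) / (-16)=-7 / 8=-0.88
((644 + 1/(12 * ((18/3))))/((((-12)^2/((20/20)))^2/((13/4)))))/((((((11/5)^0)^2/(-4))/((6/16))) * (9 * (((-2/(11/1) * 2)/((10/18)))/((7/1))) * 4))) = 232076845/5159780352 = 0.04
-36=-36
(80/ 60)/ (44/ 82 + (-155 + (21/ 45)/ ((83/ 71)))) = -0.01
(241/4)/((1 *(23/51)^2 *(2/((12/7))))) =1880523/7406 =253.92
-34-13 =-47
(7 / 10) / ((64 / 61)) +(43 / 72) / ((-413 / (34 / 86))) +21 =21.67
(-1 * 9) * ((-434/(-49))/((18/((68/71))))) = -2108/497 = -4.24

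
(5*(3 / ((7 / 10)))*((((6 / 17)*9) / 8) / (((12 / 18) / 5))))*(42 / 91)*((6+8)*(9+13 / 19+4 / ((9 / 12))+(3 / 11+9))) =462611250 / 46189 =10015.62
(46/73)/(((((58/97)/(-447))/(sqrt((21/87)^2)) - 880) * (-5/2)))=13961598/48744494765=0.00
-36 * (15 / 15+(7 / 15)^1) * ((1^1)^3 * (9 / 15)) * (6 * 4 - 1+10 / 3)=-20856 / 25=-834.24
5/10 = 1/2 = 0.50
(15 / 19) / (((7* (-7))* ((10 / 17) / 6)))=-153 / 931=-0.16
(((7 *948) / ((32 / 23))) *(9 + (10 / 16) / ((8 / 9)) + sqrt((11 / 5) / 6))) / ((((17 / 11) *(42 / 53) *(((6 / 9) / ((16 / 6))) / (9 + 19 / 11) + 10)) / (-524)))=-1694794846833 / 857888-8187414719 *sqrt(330) / 1206405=-2098828.36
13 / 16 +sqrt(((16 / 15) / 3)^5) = 0.89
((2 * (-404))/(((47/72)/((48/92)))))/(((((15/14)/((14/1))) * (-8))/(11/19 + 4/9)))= 22171520/20539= 1079.48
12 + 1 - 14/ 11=129/ 11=11.73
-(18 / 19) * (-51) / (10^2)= 459 / 950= 0.48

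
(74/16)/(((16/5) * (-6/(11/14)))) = -2035/10752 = -0.19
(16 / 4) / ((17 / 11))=44 / 17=2.59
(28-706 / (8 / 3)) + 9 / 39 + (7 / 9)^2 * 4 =-986027 / 4212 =-234.10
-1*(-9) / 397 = 9 / 397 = 0.02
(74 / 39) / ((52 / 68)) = 1258 / 507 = 2.48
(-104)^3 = -1124864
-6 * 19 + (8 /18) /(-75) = -76954 /675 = -114.01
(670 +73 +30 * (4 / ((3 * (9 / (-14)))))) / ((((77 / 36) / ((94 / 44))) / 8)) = 418864 / 77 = 5439.79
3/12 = 1/4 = 0.25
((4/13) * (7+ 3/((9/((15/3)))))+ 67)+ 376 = 1337/3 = 445.67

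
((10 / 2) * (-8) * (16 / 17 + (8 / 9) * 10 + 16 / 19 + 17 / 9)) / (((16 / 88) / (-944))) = 7583435200 / 2907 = 2608680.84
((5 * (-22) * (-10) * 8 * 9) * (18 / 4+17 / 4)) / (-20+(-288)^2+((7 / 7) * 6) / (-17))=8.36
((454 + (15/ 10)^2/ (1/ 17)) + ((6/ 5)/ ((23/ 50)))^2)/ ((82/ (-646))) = -341088323/ 86756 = -3931.58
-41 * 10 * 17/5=-1394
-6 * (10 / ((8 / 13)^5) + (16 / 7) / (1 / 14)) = -7142259 / 8192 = -871.86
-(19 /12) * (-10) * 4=190 /3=63.33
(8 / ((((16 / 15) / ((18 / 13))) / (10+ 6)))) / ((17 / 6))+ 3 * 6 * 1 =16938 / 221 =76.64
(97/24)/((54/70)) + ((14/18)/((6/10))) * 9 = 16.91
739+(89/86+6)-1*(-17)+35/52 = 763.71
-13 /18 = -0.72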